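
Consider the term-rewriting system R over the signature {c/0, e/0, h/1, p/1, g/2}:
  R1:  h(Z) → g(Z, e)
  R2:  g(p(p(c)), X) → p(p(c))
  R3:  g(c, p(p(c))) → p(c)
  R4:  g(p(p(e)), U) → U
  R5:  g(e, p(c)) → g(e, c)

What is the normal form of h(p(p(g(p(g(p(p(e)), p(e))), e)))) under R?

e

1. h(p(p(g(p(g(p(p(e)), p(e))), e))))  →  g(p(p(g(p(g(p(p(e)), p(e))), e))), e)   [R1 at ε]
2. g(p(p(g(p(g(p(p(e)), p(e))), e))), e)  →  g(p(p(g(p(p(e)), e))), e)   [R4 at 1.1.1.1.1]
3. g(p(p(g(p(p(e)), e))), e)  →  g(p(p(e)), e)   [R4 at 1.1.1]
4. g(p(p(e)), e)  →  e   [R4 at ε]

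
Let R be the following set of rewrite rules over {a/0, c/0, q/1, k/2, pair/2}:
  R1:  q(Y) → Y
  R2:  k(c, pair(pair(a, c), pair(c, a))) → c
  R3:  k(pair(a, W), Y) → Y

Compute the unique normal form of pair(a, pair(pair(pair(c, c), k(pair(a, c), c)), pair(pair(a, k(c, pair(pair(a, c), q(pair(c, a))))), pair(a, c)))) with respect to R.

pair(a, pair(pair(pair(c, c), c), pair(pair(a, c), pair(a, c))))

1. pair(a, pair(pair(pair(c, c), k(pair(a, c), c)), pair(pair(a, k(c, pair(pair(a, c), q(pair(c, a))))), pair(a, c))))  →  pair(a, pair(pair(pair(c, c), c), pair(pair(a, k(c, pair(pair(a, c), q(pair(c, a))))), pair(a, c))))   [R3 at 2.1.2]
2. pair(a, pair(pair(pair(c, c), c), pair(pair(a, k(c, pair(pair(a, c), q(pair(c, a))))), pair(a, c))))  →  pair(a, pair(pair(pair(c, c), c), pair(pair(a, k(c, pair(pair(a, c), pair(c, a)))), pair(a, c))))   [R1 at 2.2.1.2.2.2]
3. pair(a, pair(pair(pair(c, c), c), pair(pair(a, k(c, pair(pair(a, c), pair(c, a)))), pair(a, c))))  →  pair(a, pair(pair(pair(c, c), c), pair(pair(a, c), pair(a, c))))   [R2 at 2.2.1.2]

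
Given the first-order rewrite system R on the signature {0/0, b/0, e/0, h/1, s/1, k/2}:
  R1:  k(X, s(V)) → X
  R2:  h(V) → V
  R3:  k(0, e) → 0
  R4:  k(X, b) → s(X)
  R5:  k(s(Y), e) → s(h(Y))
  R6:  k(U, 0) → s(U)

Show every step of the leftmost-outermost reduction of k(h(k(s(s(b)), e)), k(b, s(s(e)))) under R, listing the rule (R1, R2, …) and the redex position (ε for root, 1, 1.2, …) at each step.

s(s(s(b)))

1. k(h(k(s(s(b)), e)), k(b, s(s(e))))  →  k(k(s(s(b)), e), k(b, s(s(e))))   [R2 at 1]
2. k(k(s(s(b)), e), k(b, s(s(e))))  →  k(s(h(s(b))), k(b, s(s(e))))   [R5 at 1]
3. k(s(h(s(b))), k(b, s(s(e))))  →  k(s(s(b)), k(b, s(s(e))))   [R2 at 1.1]
4. k(s(s(b)), k(b, s(s(e))))  →  k(s(s(b)), b)   [R1 at 2]
5. k(s(s(b)), b)  →  s(s(s(b)))   [R4 at ε]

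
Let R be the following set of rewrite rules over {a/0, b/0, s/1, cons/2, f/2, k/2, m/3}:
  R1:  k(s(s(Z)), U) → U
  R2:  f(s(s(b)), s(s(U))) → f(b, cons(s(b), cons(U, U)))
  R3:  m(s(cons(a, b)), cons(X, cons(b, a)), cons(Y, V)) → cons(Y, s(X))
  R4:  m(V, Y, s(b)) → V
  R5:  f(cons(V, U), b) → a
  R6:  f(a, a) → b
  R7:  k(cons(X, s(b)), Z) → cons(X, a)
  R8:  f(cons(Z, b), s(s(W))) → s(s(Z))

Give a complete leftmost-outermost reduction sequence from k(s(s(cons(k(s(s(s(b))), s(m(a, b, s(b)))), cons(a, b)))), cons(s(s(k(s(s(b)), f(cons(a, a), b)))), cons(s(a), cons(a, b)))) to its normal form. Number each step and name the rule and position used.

cons(s(s(a)), cons(s(a), cons(a, b)))

1. k(s(s(cons(k(s(s(s(b))), s(m(a, b, s(b)))), cons(a, b)))), cons(s(s(k(s(s(b)), f(cons(a, a), b)))), cons(s(a), cons(a, b))))  →  cons(s(s(k(s(s(b)), f(cons(a, a), b)))), cons(s(a), cons(a, b)))   [R1 at ε]
2. cons(s(s(k(s(s(b)), f(cons(a, a), b)))), cons(s(a), cons(a, b)))  →  cons(s(s(f(cons(a, a), b))), cons(s(a), cons(a, b)))   [R1 at 1.1.1]
3. cons(s(s(f(cons(a, a), b))), cons(s(a), cons(a, b)))  →  cons(s(s(a)), cons(s(a), cons(a, b)))   [R5 at 1.1.1]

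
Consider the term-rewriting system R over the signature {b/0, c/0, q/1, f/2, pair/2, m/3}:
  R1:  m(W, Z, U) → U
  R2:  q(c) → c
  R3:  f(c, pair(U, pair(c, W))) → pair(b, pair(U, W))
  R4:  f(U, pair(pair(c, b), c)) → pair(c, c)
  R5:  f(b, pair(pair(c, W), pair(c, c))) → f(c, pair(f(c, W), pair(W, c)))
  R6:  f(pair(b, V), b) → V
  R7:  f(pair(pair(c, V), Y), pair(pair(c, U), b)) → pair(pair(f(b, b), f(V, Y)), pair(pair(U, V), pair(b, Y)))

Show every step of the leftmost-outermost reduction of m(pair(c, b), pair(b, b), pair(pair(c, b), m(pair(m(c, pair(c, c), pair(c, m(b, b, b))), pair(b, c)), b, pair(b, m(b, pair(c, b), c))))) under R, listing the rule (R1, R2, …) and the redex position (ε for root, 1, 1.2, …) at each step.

pair(pair(c, b), pair(b, c))

1. m(pair(c, b), pair(b, b), pair(pair(c, b), m(pair(m(c, pair(c, c), pair(c, m(b, b, b))), pair(b, c)), b, pair(b, m(b, pair(c, b), c)))))  →  pair(pair(c, b), m(pair(m(c, pair(c, c), pair(c, m(b, b, b))), pair(b, c)), b, pair(b, m(b, pair(c, b), c))))   [R1 at ε]
2. pair(pair(c, b), m(pair(m(c, pair(c, c), pair(c, m(b, b, b))), pair(b, c)), b, pair(b, m(b, pair(c, b), c))))  →  pair(pair(c, b), pair(b, m(b, pair(c, b), c)))   [R1 at 2]
3. pair(pair(c, b), pair(b, m(b, pair(c, b), c)))  →  pair(pair(c, b), pair(b, c))   [R1 at 2.2]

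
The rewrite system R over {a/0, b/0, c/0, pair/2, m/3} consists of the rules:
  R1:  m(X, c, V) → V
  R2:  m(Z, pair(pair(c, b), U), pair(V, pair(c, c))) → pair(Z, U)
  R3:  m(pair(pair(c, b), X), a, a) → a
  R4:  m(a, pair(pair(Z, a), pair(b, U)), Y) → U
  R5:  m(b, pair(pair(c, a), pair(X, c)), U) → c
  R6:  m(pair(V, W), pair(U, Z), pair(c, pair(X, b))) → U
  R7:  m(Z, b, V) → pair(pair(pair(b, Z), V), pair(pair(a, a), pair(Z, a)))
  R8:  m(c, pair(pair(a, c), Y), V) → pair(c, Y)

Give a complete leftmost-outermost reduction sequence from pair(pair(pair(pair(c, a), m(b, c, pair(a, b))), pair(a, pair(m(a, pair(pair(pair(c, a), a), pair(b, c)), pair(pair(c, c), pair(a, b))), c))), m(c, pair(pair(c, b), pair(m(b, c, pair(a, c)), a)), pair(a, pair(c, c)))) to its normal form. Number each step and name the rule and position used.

pair(pair(pair(pair(c, a), pair(a, b)), pair(a, pair(c, c))), pair(c, pair(pair(a, c), a)))

1. pair(pair(pair(pair(c, a), m(b, c, pair(a, b))), pair(a, pair(m(a, pair(pair(pair(c, a), a), pair(b, c)), pair(pair(c, c), pair(a, b))), c))), m(c, pair(pair(c, b), pair(m(b, c, pair(a, c)), a)), pair(a, pair(c, c))))  →  pair(pair(pair(pair(c, a), pair(a, b)), pair(a, pair(m(a, pair(pair(pair(c, a), a), pair(b, c)), pair(pair(c, c), pair(a, b))), c))), m(c, pair(pair(c, b), pair(m(b, c, pair(a, c)), a)), pair(a, pair(c, c))))   [R1 at 1.1.2]
2. pair(pair(pair(pair(c, a), pair(a, b)), pair(a, pair(m(a, pair(pair(pair(c, a), a), pair(b, c)), pair(pair(c, c), pair(a, b))), c))), m(c, pair(pair(c, b), pair(m(b, c, pair(a, c)), a)), pair(a, pair(c, c))))  →  pair(pair(pair(pair(c, a), pair(a, b)), pair(a, pair(c, c))), m(c, pair(pair(c, b), pair(m(b, c, pair(a, c)), a)), pair(a, pair(c, c))))   [R4 at 1.2.2.1]
3. pair(pair(pair(pair(c, a), pair(a, b)), pair(a, pair(c, c))), m(c, pair(pair(c, b), pair(m(b, c, pair(a, c)), a)), pair(a, pair(c, c))))  →  pair(pair(pair(pair(c, a), pair(a, b)), pair(a, pair(c, c))), pair(c, pair(m(b, c, pair(a, c)), a)))   [R2 at 2]
4. pair(pair(pair(pair(c, a), pair(a, b)), pair(a, pair(c, c))), pair(c, pair(m(b, c, pair(a, c)), a)))  →  pair(pair(pair(pair(c, a), pair(a, b)), pair(a, pair(c, c))), pair(c, pair(pair(a, c), a)))   [R1 at 2.2.1]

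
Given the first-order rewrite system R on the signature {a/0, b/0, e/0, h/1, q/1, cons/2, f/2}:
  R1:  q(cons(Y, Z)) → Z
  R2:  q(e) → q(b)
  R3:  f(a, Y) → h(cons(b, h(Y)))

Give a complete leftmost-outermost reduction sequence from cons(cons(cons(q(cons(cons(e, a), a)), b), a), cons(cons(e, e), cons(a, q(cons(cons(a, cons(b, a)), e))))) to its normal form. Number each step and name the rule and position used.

cons(cons(cons(a, b), a), cons(cons(e, e), cons(a, e)))

1. cons(cons(cons(q(cons(cons(e, a), a)), b), a), cons(cons(e, e), cons(a, q(cons(cons(a, cons(b, a)), e)))))  →  cons(cons(cons(a, b), a), cons(cons(e, e), cons(a, q(cons(cons(a, cons(b, a)), e)))))   [R1 at 1.1.1]
2. cons(cons(cons(a, b), a), cons(cons(e, e), cons(a, q(cons(cons(a, cons(b, a)), e)))))  →  cons(cons(cons(a, b), a), cons(cons(e, e), cons(a, e)))   [R1 at 2.2.2]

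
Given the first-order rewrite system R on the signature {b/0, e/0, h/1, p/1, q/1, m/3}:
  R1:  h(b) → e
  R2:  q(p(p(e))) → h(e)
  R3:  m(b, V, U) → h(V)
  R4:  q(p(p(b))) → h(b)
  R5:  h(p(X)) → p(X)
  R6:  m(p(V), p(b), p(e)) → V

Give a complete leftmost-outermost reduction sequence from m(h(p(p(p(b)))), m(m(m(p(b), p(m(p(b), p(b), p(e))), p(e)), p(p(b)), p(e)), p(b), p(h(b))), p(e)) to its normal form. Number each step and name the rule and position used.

1. m(h(p(p(p(b)))), m(m(m(p(b), p(m(p(b), p(b), p(e))), p(e)), p(p(b)), p(e)), p(b), p(h(b))), p(e))  →  m(p(p(p(b))), m(m(m(p(b), p(m(p(b), p(b), p(e))), p(e)), p(p(b)), p(e)), p(b), p(h(b))), p(e))   [R5 at 1]
2. m(p(p(p(b))), m(m(m(p(b), p(m(p(b), p(b), p(e))), p(e)), p(p(b)), p(e)), p(b), p(h(b))), p(e))  →  m(p(p(p(b))), m(m(m(p(b), p(b), p(e)), p(p(b)), p(e)), p(b), p(h(b))), p(e))   [R6 at 2.1.1.2.1]
3. m(p(p(p(b))), m(m(m(p(b), p(b), p(e)), p(p(b)), p(e)), p(b), p(h(b))), p(e))  →  m(p(p(p(b))), m(m(b, p(p(b)), p(e)), p(b), p(h(b))), p(e))   [R6 at 2.1.1]
4. m(p(p(p(b))), m(m(b, p(p(b)), p(e)), p(b), p(h(b))), p(e))  →  m(p(p(p(b))), m(h(p(p(b))), p(b), p(h(b))), p(e))   [R3 at 2.1]
5. m(p(p(p(b))), m(h(p(p(b))), p(b), p(h(b))), p(e))  →  m(p(p(p(b))), m(p(p(b)), p(b), p(h(b))), p(e))   [R5 at 2.1]
6. m(p(p(p(b))), m(p(p(b)), p(b), p(h(b))), p(e))  →  m(p(p(p(b))), m(p(p(b)), p(b), p(e)), p(e))   [R1 at 2.3.1]
7. m(p(p(p(b))), m(p(p(b)), p(b), p(e)), p(e))  →  m(p(p(p(b))), p(b), p(e))   [R6 at 2]
8. m(p(p(p(b))), p(b), p(e))  →  p(p(b))   [R6 at ε]

p(p(b))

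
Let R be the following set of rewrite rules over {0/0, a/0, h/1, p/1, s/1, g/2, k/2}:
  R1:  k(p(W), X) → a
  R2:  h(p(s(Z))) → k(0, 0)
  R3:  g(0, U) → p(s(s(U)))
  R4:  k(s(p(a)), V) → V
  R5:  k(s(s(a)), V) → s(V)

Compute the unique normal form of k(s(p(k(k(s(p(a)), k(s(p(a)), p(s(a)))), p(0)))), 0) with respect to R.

0

1. k(s(p(k(k(s(p(a)), k(s(p(a)), p(s(a)))), p(0)))), 0)  →  k(s(p(k(k(s(p(a)), p(s(a))), p(0)))), 0)   [R4 at 1.1.1.1]
2. k(s(p(k(k(s(p(a)), p(s(a))), p(0)))), 0)  →  k(s(p(k(p(s(a)), p(0)))), 0)   [R4 at 1.1.1.1]
3. k(s(p(k(p(s(a)), p(0)))), 0)  →  k(s(p(a)), 0)   [R1 at 1.1.1]
4. k(s(p(a)), 0)  →  0   [R4 at ε]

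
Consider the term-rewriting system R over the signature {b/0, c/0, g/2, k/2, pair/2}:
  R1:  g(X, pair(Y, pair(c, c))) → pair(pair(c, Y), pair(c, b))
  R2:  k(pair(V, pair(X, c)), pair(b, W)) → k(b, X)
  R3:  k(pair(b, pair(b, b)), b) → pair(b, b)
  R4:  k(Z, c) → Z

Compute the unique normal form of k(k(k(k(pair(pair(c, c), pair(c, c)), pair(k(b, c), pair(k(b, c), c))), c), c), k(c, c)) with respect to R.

b

1. k(k(k(k(pair(pair(c, c), pair(c, c)), pair(k(b, c), pair(k(b, c), c))), c), c), k(c, c))  →  k(k(k(pair(pair(c, c), pair(c, c)), pair(k(b, c), pair(k(b, c), c))), c), k(c, c))   [R4 at 1]
2. k(k(k(pair(pair(c, c), pair(c, c)), pair(k(b, c), pair(k(b, c), c))), c), k(c, c))  →  k(k(pair(pair(c, c), pair(c, c)), pair(k(b, c), pair(k(b, c), c))), k(c, c))   [R4 at 1]
3. k(k(pair(pair(c, c), pair(c, c)), pair(k(b, c), pair(k(b, c), c))), k(c, c))  →  k(k(pair(pair(c, c), pair(c, c)), pair(b, pair(k(b, c), c))), k(c, c))   [R4 at 1.2.1]
4. k(k(pair(pair(c, c), pair(c, c)), pair(b, pair(k(b, c), c))), k(c, c))  →  k(k(b, c), k(c, c))   [R2 at 1]
5. k(k(b, c), k(c, c))  →  k(b, k(c, c))   [R4 at 1]
6. k(b, k(c, c))  →  k(b, c)   [R4 at 2]
7. k(b, c)  →  b   [R4 at ε]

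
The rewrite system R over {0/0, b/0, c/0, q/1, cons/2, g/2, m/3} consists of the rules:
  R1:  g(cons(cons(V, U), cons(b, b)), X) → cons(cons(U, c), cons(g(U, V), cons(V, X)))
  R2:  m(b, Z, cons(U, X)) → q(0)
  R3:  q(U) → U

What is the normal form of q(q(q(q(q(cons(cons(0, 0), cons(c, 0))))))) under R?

1. q(q(q(q(q(cons(cons(0, 0), cons(c, 0)))))))  →  q(q(q(q(cons(cons(0, 0), cons(c, 0))))))   [R3 at ε]
2. q(q(q(q(cons(cons(0, 0), cons(c, 0))))))  →  q(q(q(cons(cons(0, 0), cons(c, 0)))))   [R3 at ε]
3. q(q(q(cons(cons(0, 0), cons(c, 0)))))  →  q(q(cons(cons(0, 0), cons(c, 0))))   [R3 at ε]
4. q(q(cons(cons(0, 0), cons(c, 0))))  →  q(cons(cons(0, 0), cons(c, 0)))   [R3 at ε]
5. q(cons(cons(0, 0), cons(c, 0)))  →  cons(cons(0, 0), cons(c, 0))   [R3 at ε]

cons(cons(0, 0), cons(c, 0))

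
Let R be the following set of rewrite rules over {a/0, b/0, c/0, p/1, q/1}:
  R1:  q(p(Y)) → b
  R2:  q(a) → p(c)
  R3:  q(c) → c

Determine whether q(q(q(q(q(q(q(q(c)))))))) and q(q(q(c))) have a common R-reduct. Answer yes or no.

Reduce t₁ = q(q(q(q(q(q(q(q(c)))))))):
1. q(q(q(q(q(q(q(q(c))))))))  →  q(q(q(q(q(q(q(c)))))))   [R3 at 1.1.1.1.1.1.1]
2. q(q(q(q(q(q(q(c)))))))  →  q(q(q(q(q(q(c))))))   [R3 at 1.1.1.1.1.1]
3. q(q(q(q(q(q(c))))))  →  q(q(q(q(q(c)))))   [R3 at 1.1.1.1.1]
4. q(q(q(q(q(c)))))  →  q(q(q(q(c))))   [R3 at 1.1.1.1]
5. q(q(q(q(c))))  →  q(q(q(c)))   [R3 at 1.1.1]
6. q(q(q(c)))  →  q(q(c))   [R3 at 1.1]
7. q(q(c))  →  q(c)   [R3 at 1]
8. q(c)  →  c   [R3 at ε]

Reduce t₂ = q(q(q(c))):
1. q(q(q(c)))  →  q(q(c))   [R3 at 1.1]
2. q(q(c))  →  q(c)   [R3 at 1]
3. q(c)  →  c   [R3 at ε]

yes — NF(t₁) = c, NF(t₂) = c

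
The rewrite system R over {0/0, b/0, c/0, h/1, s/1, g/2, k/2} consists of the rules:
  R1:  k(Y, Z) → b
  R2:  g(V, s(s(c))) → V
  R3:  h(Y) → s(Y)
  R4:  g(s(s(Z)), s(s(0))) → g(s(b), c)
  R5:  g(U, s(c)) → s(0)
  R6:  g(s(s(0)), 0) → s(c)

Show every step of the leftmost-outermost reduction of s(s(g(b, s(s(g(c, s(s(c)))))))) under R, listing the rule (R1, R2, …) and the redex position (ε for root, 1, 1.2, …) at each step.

1. s(s(g(b, s(s(g(c, s(s(c))))))))  →  s(s(g(b, s(s(c)))))   [R2 at 1.1.2.1.1]
2. s(s(g(b, s(s(c)))))  →  s(s(b))   [R2 at 1.1]

s(s(b))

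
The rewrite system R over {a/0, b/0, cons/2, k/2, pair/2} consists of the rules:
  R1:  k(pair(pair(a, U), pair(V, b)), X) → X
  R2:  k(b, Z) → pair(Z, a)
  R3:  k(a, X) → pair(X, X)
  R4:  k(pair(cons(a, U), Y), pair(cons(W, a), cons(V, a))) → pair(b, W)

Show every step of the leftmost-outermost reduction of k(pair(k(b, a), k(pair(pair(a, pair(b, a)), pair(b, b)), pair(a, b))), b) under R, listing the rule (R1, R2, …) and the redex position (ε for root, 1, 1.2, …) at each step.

b

1. k(pair(k(b, a), k(pair(pair(a, pair(b, a)), pair(b, b)), pair(a, b))), b)  →  k(pair(pair(a, a), k(pair(pair(a, pair(b, a)), pair(b, b)), pair(a, b))), b)   [R2 at 1.1]
2. k(pair(pair(a, a), k(pair(pair(a, pair(b, a)), pair(b, b)), pair(a, b))), b)  →  k(pair(pair(a, a), pair(a, b)), b)   [R1 at 1.2]
3. k(pair(pair(a, a), pair(a, b)), b)  →  b   [R1 at ε]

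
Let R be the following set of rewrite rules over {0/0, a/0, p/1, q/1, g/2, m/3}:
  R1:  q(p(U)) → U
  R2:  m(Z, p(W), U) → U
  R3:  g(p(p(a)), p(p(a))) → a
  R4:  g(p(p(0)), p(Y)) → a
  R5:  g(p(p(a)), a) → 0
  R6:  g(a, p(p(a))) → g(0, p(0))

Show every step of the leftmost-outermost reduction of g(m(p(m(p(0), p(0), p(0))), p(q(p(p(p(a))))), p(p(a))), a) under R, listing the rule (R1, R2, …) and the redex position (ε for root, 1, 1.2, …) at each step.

1. g(m(p(m(p(0), p(0), p(0))), p(q(p(p(p(a))))), p(p(a))), a)  →  g(p(p(a)), a)   [R2 at 1]
2. g(p(p(a)), a)  →  0   [R5 at ε]

0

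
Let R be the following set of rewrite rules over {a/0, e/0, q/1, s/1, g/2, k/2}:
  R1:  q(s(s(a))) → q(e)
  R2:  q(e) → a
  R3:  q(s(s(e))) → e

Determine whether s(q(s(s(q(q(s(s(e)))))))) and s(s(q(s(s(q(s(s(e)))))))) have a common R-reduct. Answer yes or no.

no — NF(t₁) = s(a), NF(t₂) = s(s(e))

Reduce t₁ = s(q(s(s(q(q(s(s(e)))))))):
1. s(q(s(s(q(q(s(s(e))))))))  →  s(q(s(s(q(e)))))   [R3 at 1.1.1.1.1]
2. s(q(s(s(q(e)))))  →  s(q(s(s(a))))   [R2 at 1.1.1.1]
3. s(q(s(s(a))))  →  s(q(e))   [R1 at 1]
4. s(q(e))  →  s(a)   [R2 at 1]

Reduce t₂ = s(s(q(s(s(q(s(s(e)))))))):
1. s(s(q(s(s(q(s(s(e))))))))  →  s(s(q(s(s(e)))))   [R3 at 1.1.1.1.1]
2. s(s(q(s(s(e)))))  →  s(s(e))   [R3 at 1.1]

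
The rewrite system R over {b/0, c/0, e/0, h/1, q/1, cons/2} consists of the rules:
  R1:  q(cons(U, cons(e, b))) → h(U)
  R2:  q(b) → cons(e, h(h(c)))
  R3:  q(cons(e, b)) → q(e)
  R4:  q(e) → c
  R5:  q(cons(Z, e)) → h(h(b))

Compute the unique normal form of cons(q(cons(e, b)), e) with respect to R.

cons(c, e)

1. cons(q(cons(e, b)), e)  →  cons(q(e), e)   [R3 at 1]
2. cons(q(e), e)  →  cons(c, e)   [R4 at 1]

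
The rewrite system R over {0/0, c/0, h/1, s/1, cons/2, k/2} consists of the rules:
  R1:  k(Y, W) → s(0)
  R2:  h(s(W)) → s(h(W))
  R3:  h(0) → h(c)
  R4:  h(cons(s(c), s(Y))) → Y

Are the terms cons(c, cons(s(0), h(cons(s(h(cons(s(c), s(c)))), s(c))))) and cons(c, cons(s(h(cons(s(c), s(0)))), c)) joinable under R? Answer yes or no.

Reduce t₁ = cons(c, cons(s(0), h(cons(s(h(cons(s(c), s(c)))), s(c))))):
1. cons(c, cons(s(0), h(cons(s(h(cons(s(c), s(c)))), s(c)))))  →  cons(c, cons(s(0), h(cons(s(c), s(c)))))   [R4 at 2.2.1.1.1]
2. cons(c, cons(s(0), h(cons(s(c), s(c)))))  →  cons(c, cons(s(0), c))   [R4 at 2.2]

Reduce t₂ = cons(c, cons(s(h(cons(s(c), s(0)))), c)):
1. cons(c, cons(s(h(cons(s(c), s(0)))), c))  →  cons(c, cons(s(0), c))   [R4 at 2.1.1]

yes — NF(t₁) = cons(c, cons(s(0), c)), NF(t₂) = cons(c, cons(s(0), c))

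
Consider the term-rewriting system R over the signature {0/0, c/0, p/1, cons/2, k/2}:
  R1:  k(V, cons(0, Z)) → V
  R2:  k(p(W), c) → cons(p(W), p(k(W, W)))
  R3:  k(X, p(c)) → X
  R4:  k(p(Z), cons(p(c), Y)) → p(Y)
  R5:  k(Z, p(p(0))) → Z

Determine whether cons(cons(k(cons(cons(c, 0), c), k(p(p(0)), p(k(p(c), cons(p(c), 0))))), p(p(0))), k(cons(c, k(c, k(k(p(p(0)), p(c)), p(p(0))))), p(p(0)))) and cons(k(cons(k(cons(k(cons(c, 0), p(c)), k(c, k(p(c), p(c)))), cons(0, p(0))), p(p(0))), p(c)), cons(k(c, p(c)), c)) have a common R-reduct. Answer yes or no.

yes — NF(t₁) = cons(cons(cons(cons(c, 0), c), p(p(0))), cons(c, c)), NF(t₂) = cons(cons(cons(cons(c, 0), c), p(p(0))), cons(c, c))

Reduce t₁ = cons(cons(k(cons(cons(c, 0), c), k(p(p(0)), p(k(p(c), cons(p(c), 0))))), p(p(0))), k(cons(c, k(c, k(k(p(p(0)), p(c)), p(p(0))))), p(p(0)))):
1. cons(cons(k(cons(cons(c, 0), c), k(p(p(0)), p(k(p(c), cons(p(c), 0))))), p(p(0))), k(cons(c, k(c, k(k(p(p(0)), p(c)), p(p(0))))), p(p(0))))  →  cons(cons(k(cons(cons(c, 0), c), k(p(p(0)), p(p(0)))), p(p(0))), k(cons(c, k(c, k(k(p(p(0)), p(c)), p(p(0))))), p(p(0))))   [R4 at 1.1.2.2.1]
2. cons(cons(k(cons(cons(c, 0), c), k(p(p(0)), p(p(0)))), p(p(0))), k(cons(c, k(c, k(k(p(p(0)), p(c)), p(p(0))))), p(p(0))))  →  cons(cons(k(cons(cons(c, 0), c), p(p(0))), p(p(0))), k(cons(c, k(c, k(k(p(p(0)), p(c)), p(p(0))))), p(p(0))))   [R5 at 1.1.2]
3. cons(cons(k(cons(cons(c, 0), c), p(p(0))), p(p(0))), k(cons(c, k(c, k(k(p(p(0)), p(c)), p(p(0))))), p(p(0))))  →  cons(cons(cons(cons(c, 0), c), p(p(0))), k(cons(c, k(c, k(k(p(p(0)), p(c)), p(p(0))))), p(p(0))))   [R5 at 1.1]
4. cons(cons(cons(cons(c, 0), c), p(p(0))), k(cons(c, k(c, k(k(p(p(0)), p(c)), p(p(0))))), p(p(0))))  →  cons(cons(cons(cons(c, 0), c), p(p(0))), cons(c, k(c, k(k(p(p(0)), p(c)), p(p(0))))))   [R5 at 2]
5. cons(cons(cons(cons(c, 0), c), p(p(0))), cons(c, k(c, k(k(p(p(0)), p(c)), p(p(0))))))  →  cons(cons(cons(cons(c, 0), c), p(p(0))), cons(c, k(c, k(p(p(0)), p(c)))))   [R5 at 2.2.2]
6. cons(cons(cons(cons(c, 0), c), p(p(0))), cons(c, k(c, k(p(p(0)), p(c)))))  →  cons(cons(cons(cons(c, 0), c), p(p(0))), cons(c, k(c, p(p(0)))))   [R3 at 2.2.2]
7. cons(cons(cons(cons(c, 0), c), p(p(0))), cons(c, k(c, p(p(0)))))  →  cons(cons(cons(cons(c, 0), c), p(p(0))), cons(c, c))   [R5 at 2.2]

Reduce t₂ = cons(k(cons(k(cons(k(cons(c, 0), p(c)), k(c, k(p(c), p(c)))), cons(0, p(0))), p(p(0))), p(c)), cons(k(c, p(c)), c)):
1. cons(k(cons(k(cons(k(cons(c, 0), p(c)), k(c, k(p(c), p(c)))), cons(0, p(0))), p(p(0))), p(c)), cons(k(c, p(c)), c))  →  cons(cons(k(cons(k(cons(c, 0), p(c)), k(c, k(p(c), p(c)))), cons(0, p(0))), p(p(0))), cons(k(c, p(c)), c))   [R3 at 1]
2. cons(cons(k(cons(k(cons(c, 0), p(c)), k(c, k(p(c), p(c)))), cons(0, p(0))), p(p(0))), cons(k(c, p(c)), c))  →  cons(cons(cons(k(cons(c, 0), p(c)), k(c, k(p(c), p(c)))), p(p(0))), cons(k(c, p(c)), c))   [R1 at 1.1]
3. cons(cons(cons(k(cons(c, 0), p(c)), k(c, k(p(c), p(c)))), p(p(0))), cons(k(c, p(c)), c))  →  cons(cons(cons(cons(c, 0), k(c, k(p(c), p(c)))), p(p(0))), cons(k(c, p(c)), c))   [R3 at 1.1.1]
4. cons(cons(cons(cons(c, 0), k(c, k(p(c), p(c)))), p(p(0))), cons(k(c, p(c)), c))  →  cons(cons(cons(cons(c, 0), k(c, p(c))), p(p(0))), cons(k(c, p(c)), c))   [R3 at 1.1.2.2]
5. cons(cons(cons(cons(c, 0), k(c, p(c))), p(p(0))), cons(k(c, p(c)), c))  →  cons(cons(cons(cons(c, 0), c), p(p(0))), cons(k(c, p(c)), c))   [R3 at 1.1.2]
6. cons(cons(cons(cons(c, 0), c), p(p(0))), cons(k(c, p(c)), c))  →  cons(cons(cons(cons(c, 0), c), p(p(0))), cons(c, c))   [R3 at 2.1]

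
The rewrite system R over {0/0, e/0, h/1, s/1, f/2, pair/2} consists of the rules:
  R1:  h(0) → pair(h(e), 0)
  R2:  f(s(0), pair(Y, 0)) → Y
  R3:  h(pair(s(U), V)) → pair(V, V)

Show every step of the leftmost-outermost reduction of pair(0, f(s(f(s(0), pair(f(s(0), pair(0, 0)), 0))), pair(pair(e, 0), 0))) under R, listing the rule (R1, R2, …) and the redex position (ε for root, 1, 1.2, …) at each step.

1. pair(0, f(s(f(s(0), pair(f(s(0), pair(0, 0)), 0))), pair(pair(e, 0), 0)))  →  pair(0, f(s(f(s(0), pair(0, 0))), pair(pair(e, 0), 0)))   [R2 at 2.1.1]
2. pair(0, f(s(f(s(0), pair(0, 0))), pair(pair(e, 0), 0)))  →  pair(0, f(s(0), pair(pair(e, 0), 0)))   [R2 at 2.1.1]
3. pair(0, f(s(0), pair(pair(e, 0), 0)))  →  pair(0, pair(e, 0))   [R2 at 2]

pair(0, pair(e, 0))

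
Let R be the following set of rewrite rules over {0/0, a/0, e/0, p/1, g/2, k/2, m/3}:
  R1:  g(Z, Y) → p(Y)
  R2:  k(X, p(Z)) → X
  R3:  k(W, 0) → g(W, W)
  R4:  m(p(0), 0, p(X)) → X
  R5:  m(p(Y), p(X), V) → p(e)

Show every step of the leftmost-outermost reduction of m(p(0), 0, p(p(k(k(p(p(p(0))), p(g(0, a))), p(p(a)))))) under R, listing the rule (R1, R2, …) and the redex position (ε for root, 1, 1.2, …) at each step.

1. m(p(0), 0, p(p(k(k(p(p(p(0))), p(g(0, a))), p(p(a))))))  →  p(k(k(p(p(p(0))), p(g(0, a))), p(p(a))))   [R4 at ε]
2. p(k(k(p(p(p(0))), p(g(0, a))), p(p(a))))  →  p(k(p(p(p(0))), p(g(0, a))))   [R2 at 1]
3. p(k(p(p(p(0))), p(g(0, a))))  →  p(p(p(p(0))))   [R2 at 1]

p(p(p(p(0))))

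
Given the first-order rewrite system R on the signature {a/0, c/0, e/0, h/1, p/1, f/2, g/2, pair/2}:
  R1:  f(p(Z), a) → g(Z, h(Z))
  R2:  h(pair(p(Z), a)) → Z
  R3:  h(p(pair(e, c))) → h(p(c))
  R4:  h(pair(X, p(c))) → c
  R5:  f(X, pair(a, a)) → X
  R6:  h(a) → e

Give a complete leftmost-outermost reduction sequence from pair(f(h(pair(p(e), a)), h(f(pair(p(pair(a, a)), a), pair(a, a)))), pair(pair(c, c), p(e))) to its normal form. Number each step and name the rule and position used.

1. pair(f(h(pair(p(e), a)), h(f(pair(p(pair(a, a)), a), pair(a, a)))), pair(pair(c, c), p(e)))  →  pair(f(e, h(f(pair(p(pair(a, a)), a), pair(a, a)))), pair(pair(c, c), p(e)))   [R2 at 1.1]
2. pair(f(e, h(f(pair(p(pair(a, a)), a), pair(a, a)))), pair(pair(c, c), p(e)))  →  pair(f(e, h(pair(p(pair(a, a)), a))), pair(pair(c, c), p(e)))   [R5 at 1.2.1]
3. pair(f(e, h(pair(p(pair(a, a)), a))), pair(pair(c, c), p(e)))  →  pair(f(e, pair(a, a)), pair(pair(c, c), p(e)))   [R2 at 1.2]
4. pair(f(e, pair(a, a)), pair(pair(c, c), p(e)))  →  pair(e, pair(pair(c, c), p(e)))   [R5 at 1]

pair(e, pair(pair(c, c), p(e)))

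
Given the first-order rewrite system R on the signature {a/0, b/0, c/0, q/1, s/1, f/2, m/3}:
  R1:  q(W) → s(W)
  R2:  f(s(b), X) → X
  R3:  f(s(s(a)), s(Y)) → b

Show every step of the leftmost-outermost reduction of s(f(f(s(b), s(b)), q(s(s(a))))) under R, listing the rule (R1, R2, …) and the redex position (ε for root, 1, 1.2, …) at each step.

1. s(f(f(s(b), s(b)), q(s(s(a)))))  →  s(f(s(b), q(s(s(a)))))   [R2 at 1.1]
2. s(f(s(b), q(s(s(a)))))  →  s(q(s(s(a))))   [R2 at 1]
3. s(q(s(s(a))))  →  s(s(s(s(a))))   [R1 at 1]

s(s(s(s(a))))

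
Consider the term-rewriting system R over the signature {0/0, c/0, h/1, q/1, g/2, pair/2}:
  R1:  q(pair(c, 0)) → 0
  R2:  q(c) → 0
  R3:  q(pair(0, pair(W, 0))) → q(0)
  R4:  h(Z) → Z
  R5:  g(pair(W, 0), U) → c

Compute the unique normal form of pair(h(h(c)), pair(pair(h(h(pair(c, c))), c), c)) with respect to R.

pair(c, pair(pair(pair(c, c), c), c))

1. pair(h(h(c)), pair(pair(h(h(pair(c, c))), c), c))  →  pair(h(c), pair(pair(h(h(pair(c, c))), c), c))   [R4 at 1]
2. pair(h(c), pair(pair(h(h(pair(c, c))), c), c))  →  pair(c, pair(pair(h(h(pair(c, c))), c), c))   [R4 at 1]
3. pair(c, pair(pair(h(h(pair(c, c))), c), c))  →  pair(c, pair(pair(h(pair(c, c)), c), c))   [R4 at 2.1.1]
4. pair(c, pair(pair(h(pair(c, c)), c), c))  →  pair(c, pair(pair(pair(c, c), c), c))   [R4 at 2.1.1]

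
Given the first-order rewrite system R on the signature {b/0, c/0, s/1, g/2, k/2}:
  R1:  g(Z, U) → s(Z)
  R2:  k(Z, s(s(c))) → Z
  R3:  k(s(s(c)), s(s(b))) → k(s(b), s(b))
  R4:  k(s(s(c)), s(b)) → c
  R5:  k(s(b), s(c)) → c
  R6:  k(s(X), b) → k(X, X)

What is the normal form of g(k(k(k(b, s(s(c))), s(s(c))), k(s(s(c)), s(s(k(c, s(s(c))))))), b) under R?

s(b)

1. g(k(k(k(b, s(s(c))), s(s(c))), k(s(s(c)), s(s(k(c, s(s(c))))))), b)  →  s(k(k(k(b, s(s(c))), s(s(c))), k(s(s(c)), s(s(k(c, s(s(c))))))))   [R1 at ε]
2. s(k(k(k(b, s(s(c))), s(s(c))), k(s(s(c)), s(s(k(c, s(s(c))))))))  →  s(k(k(b, s(s(c))), k(s(s(c)), s(s(k(c, s(s(c))))))))   [R2 at 1.1]
3. s(k(k(b, s(s(c))), k(s(s(c)), s(s(k(c, s(s(c))))))))  →  s(k(b, k(s(s(c)), s(s(k(c, s(s(c))))))))   [R2 at 1.1]
4. s(k(b, k(s(s(c)), s(s(k(c, s(s(c))))))))  →  s(k(b, k(s(s(c)), s(s(c)))))   [R2 at 1.2.2.1.1]
5. s(k(b, k(s(s(c)), s(s(c)))))  →  s(k(b, s(s(c))))   [R2 at 1.2]
6. s(k(b, s(s(c))))  →  s(b)   [R2 at 1]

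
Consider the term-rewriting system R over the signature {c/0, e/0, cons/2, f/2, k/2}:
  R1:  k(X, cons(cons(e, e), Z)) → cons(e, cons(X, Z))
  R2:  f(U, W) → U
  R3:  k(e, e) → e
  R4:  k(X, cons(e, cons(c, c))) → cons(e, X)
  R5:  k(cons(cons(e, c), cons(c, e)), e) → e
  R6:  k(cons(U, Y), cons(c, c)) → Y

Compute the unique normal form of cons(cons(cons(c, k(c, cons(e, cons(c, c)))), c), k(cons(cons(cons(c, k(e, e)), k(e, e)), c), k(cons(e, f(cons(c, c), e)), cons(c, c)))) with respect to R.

1. cons(cons(cons(c, k(c, cons(e, cons(c, c)))), c), k(cons(cons(cons(c, k(e, e)), k(e, e)), c), k(cons(e, f(cons(c, c), e)), cons(c, c))))  →  cons(cons(cons(c, cons(e, c)), c), k(cons(cons(cons(c, k(e, e)), k(e, e)), c), k(cons(e, f(cons(c, c), e)), cons(c, c))))   [R4 at 1.1.2]
2. cons(cons(cons(c, cons(e, c)), c), k(cons(cons(cons(c, k(e, e)), k(e, e)), c), k(cons(e, f(cons(c, c), e)), cons(c, c))))  →  cons(cons(cons(c, cons(e, c)), c), k(cons(cons(cons(c, e), k(e, e)), c), k(cons(e, f(cons(c, c), e)), cons(c, c))))   [R3 at 2.1.1.1.2]
3. cons(cons(cons(c, cons(e, c)), c), k(cons(cons(cons(c, e), k(e, e)), c), k(cons(e, f(cons(c, c), e)), cons(c, c))))  →  cons(cons(cons(c, cons(e, c)), c), k(cons(cons(cons(c, e), e), c), k(cons(e, f(cons(c, c), e)), cons(c, c))))   [R3 at 2.1.1.2]
4. cons(cons(cons(c, cons(e, c)), c), k(cons(cons(cons(c, e), e), c), k(cons(e, f(cons(c, c), e)), cons(c, c))))  →  cons(cons(cons(c, cons(e, c)), c), k(cons(cons(cons(c, e), e), c), f(cons(c, c), e)))   [R6 at 2.2]
5. cons(cons(cons(c, cons(e, c)), c), k(cons(cons(cons(c, e), e), c), f(cons(c, c), e)))  →  cons(cons(cons(c, cons(e, c)), c), k(cons(cons(cons(c, e), e), c), cons(c, c)))   [R2 at 2.2]
6. cons(cons(cons(c, cons(e, c)), c), k(cons(cons(cons(c, e), e), c), cons(c, c)))  →  cons(cons(cons(c, cons(e, c)), c), c)   [R6 at 2]

cons(cons(cons(c, cons(e, c)), c), c)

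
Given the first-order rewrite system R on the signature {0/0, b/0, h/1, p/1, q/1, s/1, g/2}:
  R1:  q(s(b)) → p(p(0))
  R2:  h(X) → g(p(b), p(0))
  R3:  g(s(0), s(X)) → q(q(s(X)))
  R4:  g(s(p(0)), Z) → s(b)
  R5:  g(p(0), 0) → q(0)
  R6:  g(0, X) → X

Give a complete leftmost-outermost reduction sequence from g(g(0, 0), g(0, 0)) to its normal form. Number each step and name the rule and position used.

1. g(g(0, 0), g(0, 0))  →  g(0, g(0, 0))   [R6 at 1]
2. g(0, g(0, 0))  →  g(0, 0)   [R6 at ε]
3. g(0, 0)  →  0   [R6 at ε]

0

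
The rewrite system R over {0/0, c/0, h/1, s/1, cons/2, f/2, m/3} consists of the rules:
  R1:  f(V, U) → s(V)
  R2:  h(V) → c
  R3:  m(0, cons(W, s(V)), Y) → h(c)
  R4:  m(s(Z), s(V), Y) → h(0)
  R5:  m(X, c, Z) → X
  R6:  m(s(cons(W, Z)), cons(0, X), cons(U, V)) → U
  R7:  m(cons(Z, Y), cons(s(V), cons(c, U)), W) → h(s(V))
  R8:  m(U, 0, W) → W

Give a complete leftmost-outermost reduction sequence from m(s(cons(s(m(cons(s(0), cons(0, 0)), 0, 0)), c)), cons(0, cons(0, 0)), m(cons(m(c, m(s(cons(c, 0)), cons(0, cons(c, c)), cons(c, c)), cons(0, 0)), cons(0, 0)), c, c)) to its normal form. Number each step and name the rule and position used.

1. m(s(cons(s(m(cons(s(0), cons(0, 0)), 0, 0)), c)), cons(0, cons(0, 0)), m(cons(m(c, m(s(cons(c, 0)), cons(0, cons(c, c)), cons(c, c)), cons(0, 0)), cons(0, 0)), c, c))  →  m(s(cons(s(0), c)), cons(0, cons(0, 0)), m(cons(m(c, m(s(cons(c, 0)), cons(0, cons(c, c)), cons(c, c)), cons(0, 0)), cons(0, 0)), c, c))   [R8 at 1.1.1.1]
2. m(s(cons(s(0), c)), cons(0, cons(0, 0)), m(cons(m(c, m(s(cons(c, 0)), cons(0, cons(c, c)), cons(c, c)), cons(0, 0)), cons(0, 0)), c, c))  →  m(s(cons(s(0), c)), cons(0, cons(0, 0)), cons(m(c, m(s(cons(c, 0)), cons(0, cons(c, c)), cons(c, c)), cons(0, 0)), cons(0, 0)))   [R5 at 3]
3. m(s(cons(s(0), c)), cons(0, cons(0, 0)), cons(m(c, m(s(cons(c, 0)), cons(0, cons(c, c)), cons(c, c)), cons(0, 0)), cons(0, 0)))  →  m(c, m(s(cons(c, 0)), cons(0, cons(c, c)), cons(c, c)), cons(0, 0))   [R6 at ε]
4. m(c, m(s(cons(c, 0)), cons(0, cons(c, c)), cons(c, c)), cons(0, 0))  →  m(c, c, cons(0, 0))   [R6 at 2]
5. m(c, c, cons(0, 0))  →  c   [R5 at ε]

c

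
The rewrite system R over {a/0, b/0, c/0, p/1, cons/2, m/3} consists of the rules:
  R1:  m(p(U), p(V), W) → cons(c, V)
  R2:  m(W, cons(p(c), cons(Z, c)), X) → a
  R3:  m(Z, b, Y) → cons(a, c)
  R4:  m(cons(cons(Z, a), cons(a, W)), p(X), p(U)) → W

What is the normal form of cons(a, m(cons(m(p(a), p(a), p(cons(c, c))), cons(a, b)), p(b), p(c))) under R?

cons(a, b)

1. cons(a, m(cons(m(p(a), p(a), p(cons(c, c))), cons(a, b)), p(b), p(c)))  →  cons(a, m(cons(cons(c, a), cons(a, b)), p(b), p(c)))   [R1 at 2.1.1]
2. cons(a, m(cons(cons(c, a), cons(a, b)), p(b), p(c)))  →  cons(a, b)   [R4 at 2]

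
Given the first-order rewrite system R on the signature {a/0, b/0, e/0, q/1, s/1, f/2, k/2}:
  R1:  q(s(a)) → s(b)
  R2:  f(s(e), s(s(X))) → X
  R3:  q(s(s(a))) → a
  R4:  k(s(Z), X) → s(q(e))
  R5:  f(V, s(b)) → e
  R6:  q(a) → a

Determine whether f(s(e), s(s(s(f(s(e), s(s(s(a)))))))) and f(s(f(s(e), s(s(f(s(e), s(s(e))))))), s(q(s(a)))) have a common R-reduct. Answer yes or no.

no — NF(t₁) = s(s(a)), NF(t₂) = b

Reduce t₁ = f(s(e), s(s(s(f(s(e), s(s(s(a)))))))):
1. f(s(e), s(s(s(f(s(e), s(s(s(a))))))))  →  s(f(s(e), s(s(s(a)))))   [R2 at ε]
2. s(f(s(e), s(s(s(a)))))  →  s(s(a))   [R2 at 1]

Reduce t₂ = f(s(f(s(e), s(s(f(s(e), s(s(e))))))), s(q(s(a)))):
1. f(s(f(s(e), s(s(f(s(e), s(s(e))))))), s(q(s(a))))  →  f(s(f(s(e), s(s(e)))), s(q(s(a))))   [R2 at 1.1]
2. f(s(f(s(e), s(s(e)))), s(q(s(a))))  →  f(s(e), s(q(s(a))))   [R2 at 1.1]
3. f(s(e), s(q(s(a))))  →  f(s(e), s(s(b)))   [R1 at 2.1]
4. f(s(e), s(s(b)))  →  b   [R2 at ε]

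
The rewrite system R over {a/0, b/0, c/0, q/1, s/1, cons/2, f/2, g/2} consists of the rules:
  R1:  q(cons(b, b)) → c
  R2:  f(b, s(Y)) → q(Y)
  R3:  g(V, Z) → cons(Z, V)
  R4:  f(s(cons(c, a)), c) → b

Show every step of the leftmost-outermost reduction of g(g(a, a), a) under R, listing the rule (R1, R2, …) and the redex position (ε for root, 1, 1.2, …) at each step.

1. g(g(a, a), a)  →  cons(a, g(a, a))   [R3 at ε]
2. cons(a, g(a, a))  →  cons(a, cons(a, a))   [R3 at 2]

cons(a, cons(a, a))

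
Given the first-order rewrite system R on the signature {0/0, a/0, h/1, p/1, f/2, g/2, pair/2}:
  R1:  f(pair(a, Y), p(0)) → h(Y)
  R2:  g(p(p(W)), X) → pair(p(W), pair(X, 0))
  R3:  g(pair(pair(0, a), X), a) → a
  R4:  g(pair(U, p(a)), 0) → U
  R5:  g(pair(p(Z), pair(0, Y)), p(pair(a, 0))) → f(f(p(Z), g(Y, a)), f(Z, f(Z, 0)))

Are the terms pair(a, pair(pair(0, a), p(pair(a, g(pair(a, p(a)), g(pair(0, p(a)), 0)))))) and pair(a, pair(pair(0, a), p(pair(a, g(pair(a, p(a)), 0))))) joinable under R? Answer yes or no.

Reduce t₁ = pair(a, pair(pair(0, a), p(pair(a, g(pair(a, p(a)), g(pair(0, p(a)), 0)))))):
1. pair(a, pair(pair(0, a), p(pair(a, g(pair(a, p(a)), g(pair(0, p(a)), 0))))))  →  pair(a, pair(pair(0, a), p(pair(a, g(pair(a, p(a)), 0)))))   [R4 at 2.2.1.2.2]
2. pair(a, pair(pair(0, a), p(pair(a, g(pair(a, p(a)), 0)))))  →  pair(a, pair(pair(0, a), p(pair(a, a))))   [R4 at 2.2.1.2]

Reduce t₂ = pair(a, pair(pair(0, a), p(pair(a, g(pair(a, p(a)), 0))))):
1. pair(a, pair(pair(0, a), p(pair(a, g(pair(a, p(a)), 0)))))  →  pair(a, pair(pair(0, a), p(pair(a, a))))   [R4 at 2.2.1.2]

yes — NF(t₁) = pair(a, pair(pair(0, a), p(pair(a, a)))), NF(t₂) = pair(a, pair(pair(0, a), p(pair(a, a))))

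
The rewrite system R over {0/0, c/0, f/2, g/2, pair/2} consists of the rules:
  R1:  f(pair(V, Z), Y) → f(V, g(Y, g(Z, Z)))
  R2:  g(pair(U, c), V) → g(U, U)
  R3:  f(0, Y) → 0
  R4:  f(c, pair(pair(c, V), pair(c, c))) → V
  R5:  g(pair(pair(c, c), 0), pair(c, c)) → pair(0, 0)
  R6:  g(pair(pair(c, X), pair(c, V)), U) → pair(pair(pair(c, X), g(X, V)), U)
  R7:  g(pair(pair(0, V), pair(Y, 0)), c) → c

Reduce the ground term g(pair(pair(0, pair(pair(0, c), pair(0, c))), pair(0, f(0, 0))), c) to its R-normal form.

1. g(pair(pair(0, pair(pair(0, c), pair(0, c))), pair(0, f(0, 0))), c)  →  g(pair(pair(0, pair(pair(0, c), pair(0, c))), pair(0, 0)), c)   [R3 at 1.2.2]
2. g(pair(pair(0, pair(pair(0, c), pair(0, c))), pair(0, 0)), c)  →  c   [R7 at ε]

c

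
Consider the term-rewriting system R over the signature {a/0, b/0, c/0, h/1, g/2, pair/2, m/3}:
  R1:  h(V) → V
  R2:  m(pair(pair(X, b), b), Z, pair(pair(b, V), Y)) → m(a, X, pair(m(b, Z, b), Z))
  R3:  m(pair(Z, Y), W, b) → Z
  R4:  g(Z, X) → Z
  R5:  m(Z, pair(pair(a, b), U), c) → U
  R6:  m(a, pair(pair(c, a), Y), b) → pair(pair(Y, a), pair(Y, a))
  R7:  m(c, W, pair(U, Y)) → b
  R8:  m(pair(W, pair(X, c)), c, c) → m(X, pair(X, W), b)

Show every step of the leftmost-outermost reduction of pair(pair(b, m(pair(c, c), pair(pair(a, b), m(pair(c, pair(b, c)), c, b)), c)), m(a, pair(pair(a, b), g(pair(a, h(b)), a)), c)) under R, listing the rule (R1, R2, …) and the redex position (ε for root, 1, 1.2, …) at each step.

pair(pair(b, c), pair(a, b))

1. pair(pair(b, m(pair(c, c), pair(pair(a, b), m(pair(c, pair(b, c)), c, b)), c)), m(a, pair(pair(a, b), g(pair(a, h(b)), a)), c))  →  pair(pair(b, m(pair(c, pair(b, c)), c, b)), m(a, pair(pair(a, b), g(pair(a, h(b)), a)), c))   [R5 at 1.2]
2. pair(pair(b, m(pair(c, pair(b, c)), c, b)), m(a, pair(pair(a, b), g(pair(a, h(b)), a)), c))  →  pair(pair(b, c), m(a, pair(pair(a, b), g(pair(a, h(b)), a)), c))   [R3 at 1.2]
3. pair(pair(b, c), m(a, pair(pair(a, b), g(pair(a, h(b)), a)), c))  →  pair(pair(b, c), g(pair(a, h(b)), a))   [R5 at 2]
4. pair(pair(b, c), g(pair(a, h(b)), a))  →  pair(pair(b, c), pair(a, h(b)))   [R4 at 2]
5. pair(pair(b, c), pair(a, h(b)))  →  pair(pair(b, c), pair(a, b))   [R1 at 2.2]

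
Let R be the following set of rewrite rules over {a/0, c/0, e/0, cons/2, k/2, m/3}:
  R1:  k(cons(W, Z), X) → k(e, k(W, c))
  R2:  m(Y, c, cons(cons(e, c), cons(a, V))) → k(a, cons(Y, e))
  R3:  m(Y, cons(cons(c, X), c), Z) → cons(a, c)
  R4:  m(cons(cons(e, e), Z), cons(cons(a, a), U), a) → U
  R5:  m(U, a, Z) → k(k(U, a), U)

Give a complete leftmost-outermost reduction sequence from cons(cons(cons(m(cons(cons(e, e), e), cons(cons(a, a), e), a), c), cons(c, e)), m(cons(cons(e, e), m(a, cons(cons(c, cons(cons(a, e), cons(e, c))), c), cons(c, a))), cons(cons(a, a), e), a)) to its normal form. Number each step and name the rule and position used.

cons(cons(cons(e, c), cons(c, e)), e)

1. cons(cons(cons(m(cons(cons(e, e), e), cons(cons(a, a), e), a), c), cons(c, e)), m(cons(cons(e, e), m(a, cons(cons(c, cons(cons(a, e), cons(e, c))), c), cons(c, a))), cons(cons(a, a), e), a))  →  cons(cons(cons(e, c), cons(c, e)), m(cons(cons(e, e), m(a, cons(cons(c, cons(cons(a, e), cons(e, c))), c), cons(c, a))), cons(cons(a, a), e), a))   [R4 at 1.1.1]
2. cons(cons(cons(e, c), cons(c, e)), m(cons(cons(e, e), m(a, cons(cons(c, cons(cons(a, e), cons(e, c))), c), cons(c, a))), cons(cons(a, a), e), a))  →  cons(cons(cons(e, c), cons(c, e)), e)   [R4 at 2]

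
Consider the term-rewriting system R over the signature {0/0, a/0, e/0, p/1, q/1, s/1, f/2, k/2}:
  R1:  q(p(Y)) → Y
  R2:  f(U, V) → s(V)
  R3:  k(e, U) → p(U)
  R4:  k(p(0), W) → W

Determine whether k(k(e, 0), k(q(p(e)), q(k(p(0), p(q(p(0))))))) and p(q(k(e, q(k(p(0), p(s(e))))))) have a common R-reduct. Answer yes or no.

no — NF(t₁) = p(0), NF(t₂) = p(s(e))

Reduce t₁ = k(k(e, 0), k(q(p(e)), q(k(p(0), p(q(p(0))))))):
1. k(k(e, 0), k(q(p(e)), q(k(p(0), p(q(p(0)))))))  →  k(p(0), k(q(p(e)), q(k(p(0), p(q(p(0)))))))   [R3 at 1]
2. k(p(0), k(q(p(e)), q(k(p(0), p(q(p(0)))))))  →  k(q(p(e)), q(k(p(0), p(q(p(0))))))   [R4 at ε]
3. k(q(p(e)), q(k(p(0), p(q(p(0))))))  →  k(e, q(k(p(0), p(q(p(0))))))   [R1 at 1]
4. k(e, q(k(p(0), p(q(p(0))))))  →  p(q(k(p(0), p(q(p(0))))))   [R3 at ε]
5. p(q(k(p(0), p(q(p(0))))))  →  p(q(p(q(p(0)))))   [R4 at 1.1]
6. p(q(p(q(p(0)))))  →  p(q(p(0)))   [R1 at 1]
7. p(q(p(0)))  →  p(0)   [R1 at 1]

Reduce t₂ = p(q(k(e, q(k(p(0), p(s(e))))))):
1. p(q(k(e, q(k(p(0), p(s(e)))))))  →  p(q(p(q(k(p(0), p(s(e)))))))   [R3 at 1.1]
2. p(q(p(q(k(p(0), p(s(e)))))))  →  p(q(k(p(0), p(s(e)))))   [R1 at 1]
3. p(q(k(p(0), p(s(e)))))  →  p(q(p(s(e))))   [R4 at 1.1]
4. p(q(p(s(e))))  →  p(s(e))   [R1 at 1]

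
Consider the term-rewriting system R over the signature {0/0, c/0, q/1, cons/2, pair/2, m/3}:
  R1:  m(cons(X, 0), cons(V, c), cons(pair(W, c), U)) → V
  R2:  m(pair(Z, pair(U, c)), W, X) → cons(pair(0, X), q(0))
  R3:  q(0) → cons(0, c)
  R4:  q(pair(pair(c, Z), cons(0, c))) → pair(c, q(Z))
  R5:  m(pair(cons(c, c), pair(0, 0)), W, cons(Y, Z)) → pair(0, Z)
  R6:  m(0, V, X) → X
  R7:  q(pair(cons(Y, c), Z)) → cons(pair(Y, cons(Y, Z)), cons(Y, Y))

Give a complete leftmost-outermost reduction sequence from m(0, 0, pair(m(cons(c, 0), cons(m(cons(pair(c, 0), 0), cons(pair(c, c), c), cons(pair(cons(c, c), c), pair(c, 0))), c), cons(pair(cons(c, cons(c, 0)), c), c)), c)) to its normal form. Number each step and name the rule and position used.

1. m(0, 0, pair(m(cons(c, 0), cons(m(cons(pair(c, 0), 0), cons(pair(c, c), c), cons(pair(cons(c, c), c), pair(c, 0))), c), cons(pair(cons(c, cons(c, 0)), c), c)), c))  →  pair(m(cons(c, 0), cons(m(cons(pair(c, 0), 0), cons(pair(c, c), c), cons(pair(cons(c, c), c), pair(c, 0))), c), cons(pair(cons(c, cons(c, 0)), c), c)), c)   [R6 at ε]
2. pair(m(cons(c, 0), cons(m(cons(pair(c, 0), 0), cons(pair(c, c), c), cons(pair(cons(c, c), c), pair(c, 0))), c), cons(pair(cons(c, cons(c, 0)), c), c)), c)  →  pair(m(cons(pair(c, 0), 0), cons(pair(c, c), c), cons(pair(cons(c, c), c), pair(c, 0))), c)   [R1 at 1]
3. pair(m(cons(pair(c, 0), 0), cons(pair(c, c), c), cons(pair(cons(c, c), c), pair(c, 0))), c)  →  pair(pair(c, c), c)   [R1 at 1]

pair(pair(c, c), c)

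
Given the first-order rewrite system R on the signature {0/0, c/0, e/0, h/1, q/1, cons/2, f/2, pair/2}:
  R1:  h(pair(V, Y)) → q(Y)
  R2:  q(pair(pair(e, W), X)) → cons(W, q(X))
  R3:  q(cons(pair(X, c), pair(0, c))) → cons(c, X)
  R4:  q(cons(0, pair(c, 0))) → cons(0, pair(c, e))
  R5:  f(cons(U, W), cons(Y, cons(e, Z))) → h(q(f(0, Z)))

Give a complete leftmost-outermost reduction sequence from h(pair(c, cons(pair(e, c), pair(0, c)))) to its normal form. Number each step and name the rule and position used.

1. h(pair(c, cons(pair(e, c), pair(0, c))))  →  q(cons(pair(e, c), pair(0, c)))   [R1 at ε]
2. q(cons(pair(e, c), pair(0, c)))  →  cons(c, e)   [R3 at ε]

cons(c, e)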